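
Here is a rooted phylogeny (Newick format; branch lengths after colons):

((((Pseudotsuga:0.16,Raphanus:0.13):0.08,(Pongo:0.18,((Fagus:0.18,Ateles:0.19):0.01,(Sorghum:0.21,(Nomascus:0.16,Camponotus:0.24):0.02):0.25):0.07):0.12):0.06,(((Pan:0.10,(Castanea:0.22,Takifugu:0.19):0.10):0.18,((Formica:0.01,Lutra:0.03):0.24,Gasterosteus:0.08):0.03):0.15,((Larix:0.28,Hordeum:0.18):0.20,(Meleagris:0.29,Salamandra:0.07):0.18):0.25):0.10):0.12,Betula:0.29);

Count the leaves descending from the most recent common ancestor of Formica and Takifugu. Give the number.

The MRCA of Formica and Takifugu is the node subtending ((Pan,(Castanea,Takifugu)),((Formica,Lutra),Gasterosteus)).
That clade contains 6 terminal taxa: Castanea, Formica, Gasterosteus, Lutra, Pan, Takifugu.

6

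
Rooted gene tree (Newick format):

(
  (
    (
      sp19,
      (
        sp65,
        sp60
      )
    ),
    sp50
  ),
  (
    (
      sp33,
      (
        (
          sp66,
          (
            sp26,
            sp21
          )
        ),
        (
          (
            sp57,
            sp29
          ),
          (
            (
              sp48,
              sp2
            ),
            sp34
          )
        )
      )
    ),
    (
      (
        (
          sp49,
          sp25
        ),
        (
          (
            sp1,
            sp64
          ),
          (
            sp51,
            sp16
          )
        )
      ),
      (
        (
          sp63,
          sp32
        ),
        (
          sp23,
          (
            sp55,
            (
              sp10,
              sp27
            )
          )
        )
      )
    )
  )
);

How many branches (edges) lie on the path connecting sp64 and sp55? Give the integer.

The MRCA of sp64 and sp55 is the node subtending (((sp49,sp25),((sp1,sp64),(sp51,sp16))),((sp63,sp32),(sp23,(sp55,(sp10,sp27))))).
From sp64 up to that node: 4 branches. From sp55 up to the same node: 4 branches. Total: 4 + 4 = 8.

8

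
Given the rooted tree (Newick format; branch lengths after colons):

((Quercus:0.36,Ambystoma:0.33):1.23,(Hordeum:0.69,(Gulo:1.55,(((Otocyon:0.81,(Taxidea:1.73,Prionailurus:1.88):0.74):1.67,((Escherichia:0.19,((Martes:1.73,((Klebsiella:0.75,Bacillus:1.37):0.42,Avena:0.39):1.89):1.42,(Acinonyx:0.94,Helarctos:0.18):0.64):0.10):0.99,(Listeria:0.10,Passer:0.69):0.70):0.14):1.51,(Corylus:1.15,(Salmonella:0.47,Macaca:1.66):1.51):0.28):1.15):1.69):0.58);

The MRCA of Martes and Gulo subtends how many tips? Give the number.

The MRCA of Martes and Gulo is the node subtending (Gulo,(((Otocyon,(Taxidea,Prionailurus)),((Escherichia,((Martes,((Klebsiella,Bacillus),Avena)),(Acinonyx,Helarctos))),(Listeria,Passer))),(Corylus,(Salmonella,Macaca)))).
That clade contains 16 terminal taxa: Acinonyx, Avena, Bacillus, Corylus, Escherichia, Gulo, Helarctos, Klebsiella, Listeria, Macaca, Martes, Otocyon, Passer, Prionailurus, Salmonella, Taxidea.

16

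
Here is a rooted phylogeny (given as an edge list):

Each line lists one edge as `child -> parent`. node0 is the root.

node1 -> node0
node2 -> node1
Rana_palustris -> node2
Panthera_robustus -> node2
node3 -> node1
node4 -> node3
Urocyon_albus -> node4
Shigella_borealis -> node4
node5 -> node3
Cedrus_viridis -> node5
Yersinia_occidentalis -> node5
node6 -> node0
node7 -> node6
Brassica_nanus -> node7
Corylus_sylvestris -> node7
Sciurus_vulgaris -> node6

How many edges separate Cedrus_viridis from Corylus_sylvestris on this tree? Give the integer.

The MRCA of Cedrus_viridis and Corylus_sylvestris is the root of the tree.
From Cedrus_viridis up to that node: 4 branches. From Corylus_sylvestris up to the same node: 3 branches. Total: 4 + 3 = 7.

7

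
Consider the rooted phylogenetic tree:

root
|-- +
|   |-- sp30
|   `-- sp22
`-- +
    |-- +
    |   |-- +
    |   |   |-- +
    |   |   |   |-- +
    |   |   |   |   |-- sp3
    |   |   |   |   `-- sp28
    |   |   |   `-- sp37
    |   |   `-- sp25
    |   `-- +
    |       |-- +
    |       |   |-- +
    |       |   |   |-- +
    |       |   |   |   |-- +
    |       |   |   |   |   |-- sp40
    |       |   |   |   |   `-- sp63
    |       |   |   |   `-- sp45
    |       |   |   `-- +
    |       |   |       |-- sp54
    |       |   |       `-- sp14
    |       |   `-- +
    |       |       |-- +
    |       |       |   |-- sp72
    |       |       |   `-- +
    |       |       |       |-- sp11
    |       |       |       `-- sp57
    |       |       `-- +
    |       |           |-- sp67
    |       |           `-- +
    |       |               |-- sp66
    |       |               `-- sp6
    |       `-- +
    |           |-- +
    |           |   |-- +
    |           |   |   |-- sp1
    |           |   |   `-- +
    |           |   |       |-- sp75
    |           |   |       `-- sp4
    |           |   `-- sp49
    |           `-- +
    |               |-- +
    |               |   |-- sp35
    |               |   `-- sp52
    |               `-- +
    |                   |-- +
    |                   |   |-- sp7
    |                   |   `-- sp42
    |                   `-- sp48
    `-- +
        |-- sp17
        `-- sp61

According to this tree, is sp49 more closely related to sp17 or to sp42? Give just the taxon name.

The MRCA of sp49 and sp42 subtends (((sp1,(sp75,sp4)),sp49),((sp35,sp52),((sp7,sp42),sp48))) (9 taxa).
The MRCA of sp49 and sp17 subtends (((((sp3,sp28),sp37),sp25),(((((sp40,sp63),sp45),(sp54,sp14)),((sp72,(sp11,sp57)),(sp67,(sp66,sp6)))),(((sp1,(sp75,sp4)),sp49),((sp35,sp52),((sp7,sp42),sp48))))),(sp17,sp61)) (26 taxa).
The first is nested inside the second, so sp49 shares a more recent common ancestor with sp42.

sp42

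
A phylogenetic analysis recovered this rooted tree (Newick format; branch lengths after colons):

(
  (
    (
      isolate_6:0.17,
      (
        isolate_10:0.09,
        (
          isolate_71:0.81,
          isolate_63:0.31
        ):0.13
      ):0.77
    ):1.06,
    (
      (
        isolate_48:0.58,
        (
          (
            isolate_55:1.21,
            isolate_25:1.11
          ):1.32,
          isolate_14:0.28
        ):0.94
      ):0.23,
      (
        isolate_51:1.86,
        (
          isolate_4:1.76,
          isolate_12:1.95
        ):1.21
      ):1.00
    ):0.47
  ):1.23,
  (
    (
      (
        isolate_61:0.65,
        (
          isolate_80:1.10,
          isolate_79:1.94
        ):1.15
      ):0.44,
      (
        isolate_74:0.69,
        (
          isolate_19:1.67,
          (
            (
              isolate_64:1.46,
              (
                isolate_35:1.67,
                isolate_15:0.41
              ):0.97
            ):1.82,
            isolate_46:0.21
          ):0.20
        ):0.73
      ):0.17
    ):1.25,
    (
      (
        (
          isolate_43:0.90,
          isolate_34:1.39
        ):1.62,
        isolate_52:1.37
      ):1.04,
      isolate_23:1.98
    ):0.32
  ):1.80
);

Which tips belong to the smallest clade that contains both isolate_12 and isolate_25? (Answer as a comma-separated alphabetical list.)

Tracing isolate_12: it sits inside (isolate_4,isolate_12).
Tracing isolate_25: it sits inside (isolate_55,isolate_25).
The smallest clade enclosing both is ((isolate_48,((isolate_55,isolate_25),isolate_14)),(isolate_51,(isolate_4,isolate_12))); the answer is its 7 terminal taxa in alphabetical order.

isolate_12, isolate_14, isolate_25, isolate_4, isolate_48, isolate_51, isolate_55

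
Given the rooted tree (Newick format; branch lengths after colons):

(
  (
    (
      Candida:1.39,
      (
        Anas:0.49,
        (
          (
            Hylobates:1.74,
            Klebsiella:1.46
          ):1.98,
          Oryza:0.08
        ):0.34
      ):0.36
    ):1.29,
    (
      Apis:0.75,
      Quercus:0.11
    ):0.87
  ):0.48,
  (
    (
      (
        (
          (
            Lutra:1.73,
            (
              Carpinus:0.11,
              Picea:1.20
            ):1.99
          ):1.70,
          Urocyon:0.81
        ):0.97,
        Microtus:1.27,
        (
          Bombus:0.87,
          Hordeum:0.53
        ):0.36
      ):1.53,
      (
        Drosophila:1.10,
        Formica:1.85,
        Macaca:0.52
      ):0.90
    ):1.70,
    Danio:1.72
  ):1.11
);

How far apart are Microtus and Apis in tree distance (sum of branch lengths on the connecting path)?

7.71

The path runs Microtus → … → MRCA → … → Apis; the MRCA is the root of the tree.
Branch lengths along that path: 1.27 + 1.53 + 1.70 + 1.11 + 0.48 + 0.87 + 0.75 = 7.71.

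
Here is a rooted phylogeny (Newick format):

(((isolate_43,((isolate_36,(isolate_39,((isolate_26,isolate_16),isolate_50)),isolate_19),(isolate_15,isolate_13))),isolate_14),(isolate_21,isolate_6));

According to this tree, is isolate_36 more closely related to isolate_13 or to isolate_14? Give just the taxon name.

The MRCA of isolate_36 and isolate_13 subtends ((isolate_36,(isolate_39,((isolate_26,isolate_16),isolate_50)),isolate_19),(isolate_15,isolate_13)) (8 taxa).
The MRCA of isolate_36 and isolate_14 subtends ((isolate_43,((isolate_36,(isolate_39,((isolate_26,isolate_16),isolate_50)),isolate_19),(isolate_15,isolate_13))),isolate_14) (10 taxa).
The first is nested inside the second, so isolate_36 shares a more recent common ancestor with isolate_13.

isolate_13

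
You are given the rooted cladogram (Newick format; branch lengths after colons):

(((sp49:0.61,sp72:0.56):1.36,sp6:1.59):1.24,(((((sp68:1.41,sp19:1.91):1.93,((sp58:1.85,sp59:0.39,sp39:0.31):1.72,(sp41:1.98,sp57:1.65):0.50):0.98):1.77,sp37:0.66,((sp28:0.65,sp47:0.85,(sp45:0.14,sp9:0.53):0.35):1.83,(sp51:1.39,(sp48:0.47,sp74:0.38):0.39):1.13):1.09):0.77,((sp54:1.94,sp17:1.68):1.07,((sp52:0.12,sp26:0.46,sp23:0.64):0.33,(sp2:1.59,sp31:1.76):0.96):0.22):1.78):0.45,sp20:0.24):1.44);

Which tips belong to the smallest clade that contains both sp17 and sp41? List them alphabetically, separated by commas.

sp17, sp19, sp2, sp23, sp26, sp28, sp31, sp37, sp39, sp41, sp45, sp47, sp48, sp51, sp52, sp54, sp57, sp58, sp59, sp68, sp74, sp9

Tracing sp17: it sits inside (sp54,sp17).
Tracing sp41: it sits inside (sp41,sp57).
The smallest clade enclosing both is ((((sp68,sp19),((sp58,sp59,sp39),(sp41,sp57))),sp37,((sp28,sp47,(sp45,sp9)),(sp51,(sp48,sp74)))),((sp54,sp17),((sp52,sp26,sp23),(sp2,sp31)))); the answer is its 22 terminal taxa in alphabetical order.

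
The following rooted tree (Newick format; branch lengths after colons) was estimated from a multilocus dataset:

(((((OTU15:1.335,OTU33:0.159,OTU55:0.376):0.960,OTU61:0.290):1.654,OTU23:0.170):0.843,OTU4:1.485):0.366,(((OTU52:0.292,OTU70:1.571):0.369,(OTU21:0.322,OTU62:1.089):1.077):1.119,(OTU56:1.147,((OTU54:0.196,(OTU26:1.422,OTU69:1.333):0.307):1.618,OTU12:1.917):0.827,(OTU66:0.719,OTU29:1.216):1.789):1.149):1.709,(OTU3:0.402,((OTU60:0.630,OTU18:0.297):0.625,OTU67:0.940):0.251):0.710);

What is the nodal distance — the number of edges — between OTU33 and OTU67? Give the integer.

8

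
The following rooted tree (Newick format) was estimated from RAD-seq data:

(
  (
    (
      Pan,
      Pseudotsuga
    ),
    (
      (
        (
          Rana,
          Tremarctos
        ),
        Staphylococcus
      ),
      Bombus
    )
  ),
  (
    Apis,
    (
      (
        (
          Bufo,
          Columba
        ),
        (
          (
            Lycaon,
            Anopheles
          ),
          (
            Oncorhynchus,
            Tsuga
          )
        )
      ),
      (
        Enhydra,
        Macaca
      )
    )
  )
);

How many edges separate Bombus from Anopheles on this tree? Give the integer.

9

The MRCA of Bombus and Anopheles is the root of the tree.
From Bombus up to that node: 3 branches. From Anopheles up to the same node: 6 branches. Total: 3 + 6 = 9.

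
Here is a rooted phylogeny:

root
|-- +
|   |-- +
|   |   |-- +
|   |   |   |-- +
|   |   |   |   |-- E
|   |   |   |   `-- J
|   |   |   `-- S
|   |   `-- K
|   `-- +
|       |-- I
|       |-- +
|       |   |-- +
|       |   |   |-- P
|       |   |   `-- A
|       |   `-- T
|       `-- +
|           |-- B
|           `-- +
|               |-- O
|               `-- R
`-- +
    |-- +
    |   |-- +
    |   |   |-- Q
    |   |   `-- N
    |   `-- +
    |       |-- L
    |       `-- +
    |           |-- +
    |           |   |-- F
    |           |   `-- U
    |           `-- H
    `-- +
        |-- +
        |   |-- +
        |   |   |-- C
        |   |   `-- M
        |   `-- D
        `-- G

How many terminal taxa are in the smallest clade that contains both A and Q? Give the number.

21

The MRCA of A and Q is the root, so the clade is the entire tree.
That clade contains 21 terminal taxa: A, B, C, D, E, F, G, H, I, J, K, L, M, N, O, P, Q, R, S, T, U.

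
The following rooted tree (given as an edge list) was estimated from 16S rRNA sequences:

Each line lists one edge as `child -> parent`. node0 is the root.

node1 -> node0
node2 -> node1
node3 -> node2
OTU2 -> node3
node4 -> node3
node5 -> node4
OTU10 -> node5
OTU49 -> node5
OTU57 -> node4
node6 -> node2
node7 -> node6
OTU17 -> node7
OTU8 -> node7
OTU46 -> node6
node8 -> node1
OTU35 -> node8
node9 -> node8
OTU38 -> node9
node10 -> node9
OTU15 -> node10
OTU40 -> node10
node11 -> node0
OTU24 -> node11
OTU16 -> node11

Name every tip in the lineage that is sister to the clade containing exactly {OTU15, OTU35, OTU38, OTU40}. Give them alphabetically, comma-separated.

OTU10, OTU17, OTU2, OTU46, OTU49, OTU57, OTU8

The clade containing exactly {OTU15, OTU35, OTU38, OTU40} attaches to the tree at the node subtending (((OTU2,((OTU10,OTU49),OTU57)),((OTU17,OTU8),OTU46)),(OTU35,(OTU38,(OTU15,OTU40)))).
The other lineage descending from that same node — the sister group — is ((OTU2,((OTU10,OTU49),OTU57)),((OTU17,OTU8),OTU46)); its 7 tips in alphabetical order are the answer.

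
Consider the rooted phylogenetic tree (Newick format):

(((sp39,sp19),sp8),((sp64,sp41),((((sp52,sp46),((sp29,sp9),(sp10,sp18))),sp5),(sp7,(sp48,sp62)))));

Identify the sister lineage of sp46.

sp52

sp46 attaches to the tree at the node subtending (sp52,sp46).
The other lineage descending from that same node — the sister group — is the single tip sp52.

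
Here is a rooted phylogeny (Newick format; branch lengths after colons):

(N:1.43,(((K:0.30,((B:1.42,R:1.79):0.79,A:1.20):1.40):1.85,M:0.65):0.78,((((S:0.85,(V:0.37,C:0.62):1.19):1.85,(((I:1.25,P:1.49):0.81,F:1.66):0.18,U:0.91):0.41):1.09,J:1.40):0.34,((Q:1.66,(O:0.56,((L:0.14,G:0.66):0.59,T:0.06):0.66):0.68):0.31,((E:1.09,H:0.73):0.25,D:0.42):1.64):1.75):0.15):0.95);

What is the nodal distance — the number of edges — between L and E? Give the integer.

The MRCA of L and E is the node subtending ((Q,(O,((L,G),T))),((E,H),D)).
From L up to that node: 5 branches. From E up to the same node: 3 branches. Total: 5 + 3 = 8.

8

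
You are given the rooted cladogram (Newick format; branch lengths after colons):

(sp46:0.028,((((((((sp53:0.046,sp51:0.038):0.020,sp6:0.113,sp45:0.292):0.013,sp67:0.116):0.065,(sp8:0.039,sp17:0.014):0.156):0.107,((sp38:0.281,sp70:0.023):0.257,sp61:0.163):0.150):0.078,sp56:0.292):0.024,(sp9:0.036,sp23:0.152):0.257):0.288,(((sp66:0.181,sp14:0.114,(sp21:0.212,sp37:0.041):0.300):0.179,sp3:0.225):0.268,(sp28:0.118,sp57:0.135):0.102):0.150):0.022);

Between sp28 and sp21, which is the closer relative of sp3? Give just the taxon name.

The MRCA of sp3 and sp21 subtends ((sp66,sp14,(sp21,sp37)),sp3) (5 taxa).
The MRCA of sp3 and sp28 subtends (((sp66,sp14,(sp21,sp37)),sp3),(sp28,sp57)) (7 taxa).
The first is nested inside the second, so sp3 shares a more recent common ancestor with sp21.

sp21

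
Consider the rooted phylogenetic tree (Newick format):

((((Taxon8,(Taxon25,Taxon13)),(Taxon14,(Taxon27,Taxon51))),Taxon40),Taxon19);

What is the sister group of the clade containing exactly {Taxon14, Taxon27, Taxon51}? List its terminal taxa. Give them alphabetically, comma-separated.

The clade containing exactly {Taxon14, Taxon27, Taxon51} attaches to the tree at the node subtending ((Taxon8,(Taxon25,Taxon13)),(Taxon14,(Taxon27,Taxon51))).
The other lineage descending from that same node — the sister group — is (Taxon8,(Taxon25,Taxon13)); its 3 tips in alphabetical order are the answer.

Taxon13, Taxon25, Taxon8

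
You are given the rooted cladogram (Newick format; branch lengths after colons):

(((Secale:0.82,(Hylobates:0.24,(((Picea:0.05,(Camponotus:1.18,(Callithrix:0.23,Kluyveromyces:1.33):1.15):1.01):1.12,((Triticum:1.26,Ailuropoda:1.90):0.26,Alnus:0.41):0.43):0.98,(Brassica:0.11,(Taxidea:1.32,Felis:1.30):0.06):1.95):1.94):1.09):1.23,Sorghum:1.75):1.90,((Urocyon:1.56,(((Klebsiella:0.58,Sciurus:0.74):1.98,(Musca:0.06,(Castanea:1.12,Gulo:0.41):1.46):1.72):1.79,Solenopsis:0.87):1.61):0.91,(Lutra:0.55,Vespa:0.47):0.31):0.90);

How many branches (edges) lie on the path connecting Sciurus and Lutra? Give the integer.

7

The MRCA of Sciurus and Lutra is the node subtending ((Urocyon,(((Klebsiella,Sciurus),(Musca,(Castanea,Gulo))),Solenopsis)),(Lutra,Vespa)).
From Sciurus up to that node: 5 branches. From Lutra up to the same node: 2 branches. Total: 5 + 2 = 7.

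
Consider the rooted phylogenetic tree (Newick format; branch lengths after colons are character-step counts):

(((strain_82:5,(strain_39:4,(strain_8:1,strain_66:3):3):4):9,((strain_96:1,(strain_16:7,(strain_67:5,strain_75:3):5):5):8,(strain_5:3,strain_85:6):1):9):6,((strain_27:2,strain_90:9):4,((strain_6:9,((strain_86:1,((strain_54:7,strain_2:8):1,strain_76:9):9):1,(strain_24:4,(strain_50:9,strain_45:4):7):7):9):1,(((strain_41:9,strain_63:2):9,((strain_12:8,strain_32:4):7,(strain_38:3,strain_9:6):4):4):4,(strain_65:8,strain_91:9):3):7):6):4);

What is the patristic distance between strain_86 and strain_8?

The path runs strain_86 → … → MRCA → … → strain_8; the MRCA is the root of the tree.
Branch lengths along that path: 1 + 1 + 9 + 1 + 6 + 4 + 6 + 9 + 4 + 3 + 1 = 45.

45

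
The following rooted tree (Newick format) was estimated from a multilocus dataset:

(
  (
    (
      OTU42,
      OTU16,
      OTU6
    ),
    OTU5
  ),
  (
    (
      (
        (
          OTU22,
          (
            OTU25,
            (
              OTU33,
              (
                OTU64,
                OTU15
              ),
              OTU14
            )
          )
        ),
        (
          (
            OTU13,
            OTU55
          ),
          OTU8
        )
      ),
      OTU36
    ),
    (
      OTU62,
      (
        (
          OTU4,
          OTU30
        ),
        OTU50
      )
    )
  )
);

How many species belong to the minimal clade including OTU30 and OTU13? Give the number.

The MRCA of OTU30 and OTU13 is the node subtending ((((OTU22,(OTU25,(OTU33,(OTU64,OTU15),OTU14))),((OTU13,OTU55),OTU8)),OTU36),(OTU62,((OTU4,OTU30),OTU50))).
That clade contains 14 terminal taxa: OTU13, OTU14, OTU15, OTU22, OTU25, OTU30, OTU33, OTU36, OTU4, OTU50, OTU55, OTU62, OTU64, OTU8.

14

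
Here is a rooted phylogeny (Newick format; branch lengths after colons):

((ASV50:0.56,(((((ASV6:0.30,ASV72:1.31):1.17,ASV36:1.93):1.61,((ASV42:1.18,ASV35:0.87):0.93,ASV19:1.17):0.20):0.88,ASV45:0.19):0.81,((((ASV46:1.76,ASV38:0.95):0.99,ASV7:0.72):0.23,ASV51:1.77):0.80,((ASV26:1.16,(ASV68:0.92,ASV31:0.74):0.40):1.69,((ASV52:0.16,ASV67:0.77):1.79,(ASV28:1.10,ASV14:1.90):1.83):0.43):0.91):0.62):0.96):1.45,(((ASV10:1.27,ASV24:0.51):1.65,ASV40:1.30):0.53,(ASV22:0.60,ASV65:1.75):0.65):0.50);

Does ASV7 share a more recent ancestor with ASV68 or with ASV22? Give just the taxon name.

The MRCA of ASV7 and ASV68 subtends ((((ASV46,ASV38),ASV7),ASV51),((ASV26,(ASV68,ASV31)),((ASV52,ASV67),(ASV28,ASV14)))) (11 taxa).
The MRCA of ASV7 and ASV22 is the root, subtending the entire tree (24 taxa).
The first is nested inside the second, so ASV7 shares a more recent common ancestor with ASV68.

ASV68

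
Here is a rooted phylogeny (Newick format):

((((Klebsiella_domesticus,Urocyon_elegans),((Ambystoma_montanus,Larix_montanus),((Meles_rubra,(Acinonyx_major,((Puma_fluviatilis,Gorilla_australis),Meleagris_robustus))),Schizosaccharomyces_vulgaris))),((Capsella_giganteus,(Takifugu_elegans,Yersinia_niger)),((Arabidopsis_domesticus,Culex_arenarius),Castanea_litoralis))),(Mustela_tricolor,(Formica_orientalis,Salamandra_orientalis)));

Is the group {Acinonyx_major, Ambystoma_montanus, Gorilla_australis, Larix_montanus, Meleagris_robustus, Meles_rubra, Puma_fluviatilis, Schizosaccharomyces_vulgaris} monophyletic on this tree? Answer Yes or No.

The most recent common ancestor of these taxa subtends ((Ambystoma_montanus,Larix_montanus),((Meles_rubra,(Acinonyx_major,((Puma_fluviatilis,Gorilla_australis),Meleagris_robustus))),Schizosaccharomyces_vulgaris)).
That clade has exactly 8 tips — every listed taxon and nothing else — so the group is monophyletic.

Yes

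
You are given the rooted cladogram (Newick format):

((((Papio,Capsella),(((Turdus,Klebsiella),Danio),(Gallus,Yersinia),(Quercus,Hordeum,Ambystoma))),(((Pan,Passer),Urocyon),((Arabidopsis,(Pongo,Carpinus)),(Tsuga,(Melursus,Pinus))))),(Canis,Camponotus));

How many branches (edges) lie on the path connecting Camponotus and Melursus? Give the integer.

The MRCA of Camponotus and Melursus is the root of the tree.
From Camponotus up to that node: 2 branches. From Melursus up to the same node: 6 branches. Total: 2 + 6 = 8.

8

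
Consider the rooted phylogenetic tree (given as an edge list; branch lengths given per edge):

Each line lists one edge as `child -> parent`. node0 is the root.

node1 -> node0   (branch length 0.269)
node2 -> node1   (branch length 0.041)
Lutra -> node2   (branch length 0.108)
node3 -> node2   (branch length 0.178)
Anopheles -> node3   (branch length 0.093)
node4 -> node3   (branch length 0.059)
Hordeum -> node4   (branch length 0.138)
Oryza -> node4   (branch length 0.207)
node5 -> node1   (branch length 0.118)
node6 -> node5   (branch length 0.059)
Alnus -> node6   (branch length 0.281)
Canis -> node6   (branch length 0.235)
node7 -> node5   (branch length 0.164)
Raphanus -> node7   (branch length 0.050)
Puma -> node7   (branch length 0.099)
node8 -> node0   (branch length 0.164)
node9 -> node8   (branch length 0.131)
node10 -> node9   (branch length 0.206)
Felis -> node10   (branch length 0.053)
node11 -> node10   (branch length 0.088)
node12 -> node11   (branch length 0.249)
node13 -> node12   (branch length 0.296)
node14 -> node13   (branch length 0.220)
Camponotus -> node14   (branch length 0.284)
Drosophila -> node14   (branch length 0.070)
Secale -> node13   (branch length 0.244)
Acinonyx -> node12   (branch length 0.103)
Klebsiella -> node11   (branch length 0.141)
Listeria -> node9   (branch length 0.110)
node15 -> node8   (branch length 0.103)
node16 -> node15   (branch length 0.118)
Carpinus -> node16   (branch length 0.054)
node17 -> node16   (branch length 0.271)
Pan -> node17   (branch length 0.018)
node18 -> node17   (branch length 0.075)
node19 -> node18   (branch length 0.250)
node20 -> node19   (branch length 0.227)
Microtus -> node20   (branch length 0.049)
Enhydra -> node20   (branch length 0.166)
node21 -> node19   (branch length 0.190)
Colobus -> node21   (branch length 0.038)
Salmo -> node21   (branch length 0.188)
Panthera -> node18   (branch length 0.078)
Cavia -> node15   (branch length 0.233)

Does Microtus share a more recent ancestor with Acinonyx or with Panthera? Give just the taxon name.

The MRCA of Microtus and Panthera subtends (((Microtus,Enhydra),(Colobus,Salmo)),Panthera) (5 taxa).
The MRCA of Microtus and Acinonyx subtends (((Felis,((((Camponotus,Drosophila),Secale),Acinonyx),Klebsiella)),Listeria),((Carpinus,(Pan,(((Microtus,Enhydra),(Colobus,Salmo)),Panthera))),Cavia)) (15 taxa).
The first is nested inside the second, so Microtus shares a more recent common ancestor with Panthera.

Panthera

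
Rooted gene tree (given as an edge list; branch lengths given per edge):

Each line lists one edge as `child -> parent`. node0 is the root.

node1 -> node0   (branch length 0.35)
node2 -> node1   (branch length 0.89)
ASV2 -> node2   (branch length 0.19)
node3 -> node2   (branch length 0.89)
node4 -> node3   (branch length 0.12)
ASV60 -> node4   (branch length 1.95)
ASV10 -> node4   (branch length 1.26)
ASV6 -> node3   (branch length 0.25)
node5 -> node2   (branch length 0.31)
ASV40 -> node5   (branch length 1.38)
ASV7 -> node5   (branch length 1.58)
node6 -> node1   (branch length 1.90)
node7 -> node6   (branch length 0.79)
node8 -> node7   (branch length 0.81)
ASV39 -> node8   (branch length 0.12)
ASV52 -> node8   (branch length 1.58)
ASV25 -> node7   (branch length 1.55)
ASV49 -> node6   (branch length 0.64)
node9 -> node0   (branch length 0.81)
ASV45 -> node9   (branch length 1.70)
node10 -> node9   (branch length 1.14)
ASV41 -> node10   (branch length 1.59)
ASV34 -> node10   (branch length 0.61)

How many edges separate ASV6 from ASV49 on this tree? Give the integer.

5

The MRCA of ASV6 and ASV49 is the node subtending ((ASV2,((ASV60,ASV10),ASV6),(ASV40,ASV7)),(((ASV39,ASV52),ASV25),ASV49)).
From ASV6 up to that node: 3 branches. From ASV49 up to the same node: 2 branches. Total: 3 + 2 = 5.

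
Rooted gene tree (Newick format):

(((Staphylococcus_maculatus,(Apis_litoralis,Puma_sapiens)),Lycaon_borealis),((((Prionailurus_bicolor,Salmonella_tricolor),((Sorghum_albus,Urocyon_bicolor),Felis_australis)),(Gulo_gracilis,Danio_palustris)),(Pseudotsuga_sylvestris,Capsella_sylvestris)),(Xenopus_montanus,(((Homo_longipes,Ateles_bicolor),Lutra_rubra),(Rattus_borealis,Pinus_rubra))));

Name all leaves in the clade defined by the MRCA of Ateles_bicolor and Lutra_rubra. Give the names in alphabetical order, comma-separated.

Ateles_bicolor, Homo_longipes, Lutra_rubra

Tracing Ateles_bicolor: it sits inside (Homo_longipes,Ateles_bicolor).
Tracing Lutra_rubra: it sits inside ((Homo_longipes,Ateles_bicolor),Lutra_rubra).
The smallest clade enclosing both is ((Homo_longipes,Ateles_bicolor),Lutra_rubra); the answer is its 3 terminal taxa in alphabetical order.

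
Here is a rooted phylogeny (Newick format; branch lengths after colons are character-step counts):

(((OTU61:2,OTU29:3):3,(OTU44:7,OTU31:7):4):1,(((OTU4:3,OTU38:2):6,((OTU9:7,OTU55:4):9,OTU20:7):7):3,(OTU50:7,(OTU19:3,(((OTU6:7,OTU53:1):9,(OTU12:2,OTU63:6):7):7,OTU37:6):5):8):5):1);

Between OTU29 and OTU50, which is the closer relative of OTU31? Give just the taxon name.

The MRCA of OTU31 and OTU29 subtends ((OTU61,OTU29),(OTU44,OTU31)) (4 taxa).
The MRCA of OTU31 and OTU50 is the root, subtending the entire tree (16 taxa).
The first is nested inside the second, so OTU31 shares a more recent common ancestor with OTU29.

OTU29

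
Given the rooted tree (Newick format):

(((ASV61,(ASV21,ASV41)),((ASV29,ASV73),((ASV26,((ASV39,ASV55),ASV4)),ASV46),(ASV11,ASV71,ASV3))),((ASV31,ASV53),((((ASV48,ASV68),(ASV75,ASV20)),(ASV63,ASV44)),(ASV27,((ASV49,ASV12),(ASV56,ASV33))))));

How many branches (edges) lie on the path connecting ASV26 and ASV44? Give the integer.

The MRCA of ASV26 and ASV44 is the root of the tree.
From ASV26 up to that node: 5 branches. From ASV44 up to the same node: 5 branches. Total: 5 + 5 = 10.

10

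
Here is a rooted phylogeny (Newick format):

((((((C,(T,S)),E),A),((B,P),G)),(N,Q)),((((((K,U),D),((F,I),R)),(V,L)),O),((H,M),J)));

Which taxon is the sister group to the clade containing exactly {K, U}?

D

The clade containing exactly {K, U} attaches to the tree at the node subtending ((K,U),D).
The other lineage descending from that same node — the sister group — is the single tip D.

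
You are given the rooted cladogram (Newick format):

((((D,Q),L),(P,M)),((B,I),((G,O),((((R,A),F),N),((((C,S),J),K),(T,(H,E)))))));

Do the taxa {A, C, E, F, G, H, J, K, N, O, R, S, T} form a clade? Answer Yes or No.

The most recent common ancestor of these taxa subtends ((G,O),((((R,A),F),N),((((C,S),J),K),(T,(H,E))))).
That clade has exactly 13 tips — every listed taxon and nothing else — so the group is monophyletic.

Yes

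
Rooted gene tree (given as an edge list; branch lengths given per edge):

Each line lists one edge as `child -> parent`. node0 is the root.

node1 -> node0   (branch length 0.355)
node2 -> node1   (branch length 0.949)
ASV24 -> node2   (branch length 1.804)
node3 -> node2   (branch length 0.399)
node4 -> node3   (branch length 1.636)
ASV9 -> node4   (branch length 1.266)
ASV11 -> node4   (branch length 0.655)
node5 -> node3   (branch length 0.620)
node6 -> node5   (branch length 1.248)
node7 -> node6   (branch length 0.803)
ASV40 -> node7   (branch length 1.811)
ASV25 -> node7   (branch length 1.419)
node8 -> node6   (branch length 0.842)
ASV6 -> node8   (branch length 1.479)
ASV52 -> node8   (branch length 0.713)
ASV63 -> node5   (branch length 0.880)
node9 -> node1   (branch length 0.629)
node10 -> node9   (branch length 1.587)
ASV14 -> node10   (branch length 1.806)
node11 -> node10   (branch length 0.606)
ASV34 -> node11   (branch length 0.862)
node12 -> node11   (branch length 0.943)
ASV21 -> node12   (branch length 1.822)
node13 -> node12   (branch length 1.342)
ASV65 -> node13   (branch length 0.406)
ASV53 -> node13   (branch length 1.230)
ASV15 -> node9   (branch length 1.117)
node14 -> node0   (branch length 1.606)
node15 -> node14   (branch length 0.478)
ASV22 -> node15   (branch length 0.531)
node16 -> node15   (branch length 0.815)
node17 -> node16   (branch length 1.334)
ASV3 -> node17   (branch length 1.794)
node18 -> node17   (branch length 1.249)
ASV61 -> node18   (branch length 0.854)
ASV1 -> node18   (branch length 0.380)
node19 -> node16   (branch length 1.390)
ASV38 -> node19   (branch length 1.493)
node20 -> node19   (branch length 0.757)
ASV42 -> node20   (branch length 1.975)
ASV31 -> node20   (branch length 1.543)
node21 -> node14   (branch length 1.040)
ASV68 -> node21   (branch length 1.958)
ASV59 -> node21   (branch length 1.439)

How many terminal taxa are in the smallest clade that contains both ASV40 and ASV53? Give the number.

14

The MRCA of ASV40 and ASV53 is the node subtending ((ASV24,((ASV9,ASV11),(((ASV40,ASV25),(ASV6,ASV52)),ASV63))),((ASV14,(ASV34,(ASV21,(ASV65,ASV53)))),ASV15)).
That clade contains 14 terminal taxa: ASV11, ASV14, ASV15, ASV21, ASV24, ASV25, ASV34, ASV40, ASV52, ASV53, ASV6, ASV63, ASV65, ASV9.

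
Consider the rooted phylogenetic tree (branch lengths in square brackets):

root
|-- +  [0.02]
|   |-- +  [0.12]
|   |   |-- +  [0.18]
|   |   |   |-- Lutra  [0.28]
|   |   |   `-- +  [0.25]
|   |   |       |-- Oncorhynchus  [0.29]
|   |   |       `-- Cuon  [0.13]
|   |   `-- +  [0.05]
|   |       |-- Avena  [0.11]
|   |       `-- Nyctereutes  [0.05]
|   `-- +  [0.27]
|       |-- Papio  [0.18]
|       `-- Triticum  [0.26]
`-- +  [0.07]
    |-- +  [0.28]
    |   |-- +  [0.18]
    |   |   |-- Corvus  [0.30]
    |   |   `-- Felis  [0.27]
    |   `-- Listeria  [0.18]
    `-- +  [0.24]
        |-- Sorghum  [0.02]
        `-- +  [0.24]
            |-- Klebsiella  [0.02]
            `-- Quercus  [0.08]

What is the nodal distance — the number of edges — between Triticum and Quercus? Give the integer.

The MRCA of Triticum and Quercus is the root of the tree.
From Triticum up to that node: 3 branches. From Quercus up to the same node: 4 branches. Total: 3 + 4 = 7.

7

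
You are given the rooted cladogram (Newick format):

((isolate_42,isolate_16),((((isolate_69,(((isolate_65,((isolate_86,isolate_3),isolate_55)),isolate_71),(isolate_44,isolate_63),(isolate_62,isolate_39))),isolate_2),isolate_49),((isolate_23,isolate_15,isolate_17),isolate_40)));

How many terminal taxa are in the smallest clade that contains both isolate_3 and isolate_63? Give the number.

The MRCA of isolate_3 and isolate_63 is the node subtending (((isolate_65,((isolate_86,isolate_3),isolate_55)),isolate_71),(isolate_44,isolate_63),(isolate_62,isolate_39)).
That clade contains 9 terminal taxa: isolate_3, isolate_39, isolate_44, isolate_55, isolate_62, isolate_63, isolate_65, isolate_71, isolate_86.

9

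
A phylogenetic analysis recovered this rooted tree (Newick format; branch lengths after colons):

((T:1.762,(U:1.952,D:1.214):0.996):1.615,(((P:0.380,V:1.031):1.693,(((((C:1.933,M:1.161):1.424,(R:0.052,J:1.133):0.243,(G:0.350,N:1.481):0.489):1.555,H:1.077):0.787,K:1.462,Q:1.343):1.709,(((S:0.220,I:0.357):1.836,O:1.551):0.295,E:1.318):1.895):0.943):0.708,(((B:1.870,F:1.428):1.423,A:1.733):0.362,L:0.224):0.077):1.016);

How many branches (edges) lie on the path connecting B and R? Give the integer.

11

The MRCA of B and R is the node subtending (((P,V),(((((C,M),(R,J),(G,N)),H),K,Q),(((S,I),O),E))),(((B,F),A),L)).
From B up to that node: 4 branches. From R up to the same node: 7 branches. Total: 4 + 7 = 11.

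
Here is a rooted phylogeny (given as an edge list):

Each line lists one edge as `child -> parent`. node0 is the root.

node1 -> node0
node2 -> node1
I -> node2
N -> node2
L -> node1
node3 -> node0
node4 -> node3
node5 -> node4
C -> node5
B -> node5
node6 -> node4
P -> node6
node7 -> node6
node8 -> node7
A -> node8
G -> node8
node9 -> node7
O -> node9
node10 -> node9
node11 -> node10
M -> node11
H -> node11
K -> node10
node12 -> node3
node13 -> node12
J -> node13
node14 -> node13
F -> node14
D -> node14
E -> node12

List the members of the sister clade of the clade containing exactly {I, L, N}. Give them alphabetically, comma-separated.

The clade containing exactly {I, L, N} attaches directly to the root of the tree.
The other lineage descending from that same node — the sister group — is (((C,B),(P,((A,G),(O,((M,H),K))))),((J,(F,D)),E)); its 13 tips in alphabetical order are the answer.

A, B, C, D, E, F, G, H, J, K, M, O, P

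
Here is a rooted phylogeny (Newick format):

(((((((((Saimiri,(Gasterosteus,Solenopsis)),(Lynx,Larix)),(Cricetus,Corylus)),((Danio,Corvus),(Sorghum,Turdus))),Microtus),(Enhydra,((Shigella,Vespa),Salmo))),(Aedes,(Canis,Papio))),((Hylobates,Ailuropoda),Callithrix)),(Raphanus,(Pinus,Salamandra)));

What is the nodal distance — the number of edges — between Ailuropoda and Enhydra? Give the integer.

7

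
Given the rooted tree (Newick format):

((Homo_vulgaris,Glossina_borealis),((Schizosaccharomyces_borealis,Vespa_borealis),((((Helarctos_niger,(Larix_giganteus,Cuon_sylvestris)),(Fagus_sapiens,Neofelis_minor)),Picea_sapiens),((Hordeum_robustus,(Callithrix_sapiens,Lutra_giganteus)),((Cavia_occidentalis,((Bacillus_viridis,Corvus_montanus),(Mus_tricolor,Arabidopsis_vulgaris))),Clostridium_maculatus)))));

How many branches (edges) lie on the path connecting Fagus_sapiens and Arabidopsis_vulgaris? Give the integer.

10

The MRCA of Fagus_sapiens and Arabidopsis_vulgaris is the node subtending ((((Helarctos_niger,(Larix_giganteus,Cuon_sylvestris)),(Fagus_sapiens,Neofelis_minor)),Picea_sapiens),((Hordeum_robustus,(Callithrix_sapiens,Lutra_giganteus)),((Cavia_occidentalis,((Bacillus_viridis,Corvus_montanus),(Mus_tricolor,Arabidopsis_vulgaris))),Clostridium_maculatus))).
From Fagus_sapiens up to that node: 4 branches. From Arabidopsis_vulgaris up to the same node: 6 branches. Total: 4 + 6 = 10.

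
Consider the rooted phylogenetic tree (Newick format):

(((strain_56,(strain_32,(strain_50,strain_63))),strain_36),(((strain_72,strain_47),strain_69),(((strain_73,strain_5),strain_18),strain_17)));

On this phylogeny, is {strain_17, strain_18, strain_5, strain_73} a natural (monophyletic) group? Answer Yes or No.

The most recent common ancestor of these taxa subtends (((strain_73,strain_5),strain_18),strain_17).
That clade has exactly 4 tips — every listed taxon and nothing else — so the group is monophyletic.

Yes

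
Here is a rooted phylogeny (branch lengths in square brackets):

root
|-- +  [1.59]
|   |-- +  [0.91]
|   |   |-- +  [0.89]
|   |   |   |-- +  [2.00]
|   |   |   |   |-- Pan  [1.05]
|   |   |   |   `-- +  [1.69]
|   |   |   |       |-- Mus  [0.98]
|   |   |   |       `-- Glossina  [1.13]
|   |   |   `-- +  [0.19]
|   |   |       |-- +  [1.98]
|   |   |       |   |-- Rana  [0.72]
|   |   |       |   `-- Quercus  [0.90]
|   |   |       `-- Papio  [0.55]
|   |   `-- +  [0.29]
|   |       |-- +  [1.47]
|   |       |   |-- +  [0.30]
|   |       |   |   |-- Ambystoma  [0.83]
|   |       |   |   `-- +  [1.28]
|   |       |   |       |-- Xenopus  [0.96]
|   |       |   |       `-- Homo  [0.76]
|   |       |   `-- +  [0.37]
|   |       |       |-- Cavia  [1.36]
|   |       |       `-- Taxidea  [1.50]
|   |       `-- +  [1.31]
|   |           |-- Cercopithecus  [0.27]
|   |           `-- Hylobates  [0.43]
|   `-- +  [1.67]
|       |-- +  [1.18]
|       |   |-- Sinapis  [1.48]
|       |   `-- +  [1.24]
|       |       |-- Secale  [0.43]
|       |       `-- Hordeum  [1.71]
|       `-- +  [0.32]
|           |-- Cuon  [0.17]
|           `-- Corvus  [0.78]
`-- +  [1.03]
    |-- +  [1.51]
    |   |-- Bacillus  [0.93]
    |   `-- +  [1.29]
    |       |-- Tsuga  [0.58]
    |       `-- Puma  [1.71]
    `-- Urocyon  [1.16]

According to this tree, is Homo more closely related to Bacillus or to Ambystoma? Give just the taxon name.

Ambystoma

The MRCA of Homo and Ambystoma subtends (Ambystoma,(Xenopus,Homo)) (3 taxa).
The MRCA of Homo and Bacillus is the root, subtending the entire tree (22 taxa).
The first is nested inside the second, so Homo shares a more recent common ancestor with Ambystoma.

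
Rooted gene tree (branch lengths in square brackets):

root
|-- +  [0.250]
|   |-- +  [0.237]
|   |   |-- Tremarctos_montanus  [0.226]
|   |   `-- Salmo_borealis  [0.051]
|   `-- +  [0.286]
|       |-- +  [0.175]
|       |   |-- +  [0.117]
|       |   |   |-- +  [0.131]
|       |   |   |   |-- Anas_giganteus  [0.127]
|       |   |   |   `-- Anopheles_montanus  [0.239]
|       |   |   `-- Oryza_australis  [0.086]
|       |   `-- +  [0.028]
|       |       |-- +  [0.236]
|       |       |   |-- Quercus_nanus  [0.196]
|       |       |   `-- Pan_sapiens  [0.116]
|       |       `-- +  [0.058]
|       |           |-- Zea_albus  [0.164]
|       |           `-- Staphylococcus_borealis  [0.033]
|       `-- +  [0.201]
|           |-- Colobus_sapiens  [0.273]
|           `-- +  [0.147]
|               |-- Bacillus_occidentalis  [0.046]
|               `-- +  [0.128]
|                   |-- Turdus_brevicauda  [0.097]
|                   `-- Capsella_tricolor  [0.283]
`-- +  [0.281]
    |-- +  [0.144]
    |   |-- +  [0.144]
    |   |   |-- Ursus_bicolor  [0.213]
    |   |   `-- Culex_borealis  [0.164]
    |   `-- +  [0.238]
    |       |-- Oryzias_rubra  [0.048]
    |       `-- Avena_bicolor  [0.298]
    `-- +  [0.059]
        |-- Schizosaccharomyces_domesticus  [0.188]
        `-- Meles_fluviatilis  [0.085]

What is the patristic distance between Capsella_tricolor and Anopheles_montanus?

1.421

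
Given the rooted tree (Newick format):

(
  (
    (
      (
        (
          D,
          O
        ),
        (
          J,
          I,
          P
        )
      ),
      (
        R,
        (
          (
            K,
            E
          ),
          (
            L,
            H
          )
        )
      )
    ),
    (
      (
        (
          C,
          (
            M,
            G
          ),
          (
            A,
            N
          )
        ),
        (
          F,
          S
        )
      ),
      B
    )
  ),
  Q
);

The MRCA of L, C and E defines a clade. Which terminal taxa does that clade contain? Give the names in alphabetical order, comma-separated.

Tracing L: it sits inside (L,H).
Tracing C: it sits inside (C,(M,G),(A,N)).
Tracing E: it sits inside (K,E).
The smallest clade enclosing all 3 is ((((D,O),(J,I,P)),(R,((K,E),(L,H)))),(((C,(M,G),(A,N)),(F,S)),B)); the answer is its 18 terminal taxa in alphabetical order.

A, B, C, D, E, F, G, H, I, J, K, L, M, N, O, P, R, S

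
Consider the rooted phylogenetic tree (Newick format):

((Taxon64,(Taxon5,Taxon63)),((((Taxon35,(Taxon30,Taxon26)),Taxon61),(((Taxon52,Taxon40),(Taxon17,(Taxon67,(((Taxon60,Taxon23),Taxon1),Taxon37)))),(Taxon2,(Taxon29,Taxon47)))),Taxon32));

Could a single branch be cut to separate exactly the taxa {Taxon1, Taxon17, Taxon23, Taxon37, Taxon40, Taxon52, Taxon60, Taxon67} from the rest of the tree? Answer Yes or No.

Yes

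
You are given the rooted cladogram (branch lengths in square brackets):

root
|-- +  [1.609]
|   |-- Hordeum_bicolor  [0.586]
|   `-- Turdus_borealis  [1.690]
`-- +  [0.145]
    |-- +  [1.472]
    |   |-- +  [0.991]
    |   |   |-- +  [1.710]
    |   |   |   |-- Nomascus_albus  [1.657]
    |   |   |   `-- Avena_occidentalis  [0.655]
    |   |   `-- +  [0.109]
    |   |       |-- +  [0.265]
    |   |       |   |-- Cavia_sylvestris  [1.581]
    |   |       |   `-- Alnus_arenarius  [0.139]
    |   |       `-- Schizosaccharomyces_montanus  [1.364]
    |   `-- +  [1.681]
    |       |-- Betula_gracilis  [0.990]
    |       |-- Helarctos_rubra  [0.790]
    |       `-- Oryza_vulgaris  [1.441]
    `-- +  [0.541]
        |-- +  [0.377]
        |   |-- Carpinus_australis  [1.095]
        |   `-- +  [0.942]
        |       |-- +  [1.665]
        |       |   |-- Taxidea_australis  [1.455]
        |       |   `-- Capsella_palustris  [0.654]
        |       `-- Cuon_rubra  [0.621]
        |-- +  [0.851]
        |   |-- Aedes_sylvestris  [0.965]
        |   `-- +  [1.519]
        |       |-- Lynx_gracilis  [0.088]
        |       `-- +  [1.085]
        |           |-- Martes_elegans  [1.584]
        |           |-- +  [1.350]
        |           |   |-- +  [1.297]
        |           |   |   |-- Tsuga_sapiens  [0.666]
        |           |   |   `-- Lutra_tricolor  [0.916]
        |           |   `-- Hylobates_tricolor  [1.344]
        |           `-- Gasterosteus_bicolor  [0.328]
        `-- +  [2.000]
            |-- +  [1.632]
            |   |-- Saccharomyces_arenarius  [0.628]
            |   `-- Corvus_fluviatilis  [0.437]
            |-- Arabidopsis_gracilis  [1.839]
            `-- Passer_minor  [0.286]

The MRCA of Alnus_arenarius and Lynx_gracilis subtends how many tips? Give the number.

The MRCA of Alnus_arenarius and Lynx_gracilis is the node subtending ((((Nomascus_albus,Avena_occidentalis),((Cavia_sylvestris,Alnus_arenarius),Schizosaccharomyces_montanus)),(Betula_gracilis,Helarctos_rubra,Oryza_vulgaris)),((Carpinus_australis,((Taxidea_australis,Capsella_palustris),Cuon_rubra)),(Aedes_sylvestris,(Lynx_gracilis,(Martes_elegans,((Tsuga_sapiens,Lutra_tricolor),Hylobates_tricolor),Gasterosteus_bicolor))),((Saccharomyces_arenarius,Corvus_fluviatilis),Arabidopsis_gracilis,Passer_minor))).
That clade contains 23 terminal taxa: Aedes_sylvestris, Alnus_arenarius, Arabidopsis_gracilis, Avena_occidentalis, Betula_gracilis, Capsella_palustris, Carpinus_australis, Cavia_sylvestris, Corvus_fluviatilis, Cuon_rubra, Gasterosteus_bicolor, Helarctos_rubra, Hylobates_tricolor, Lutra_tricolor, Lynx_gracilis, Martes_elegans, Nomascus_albus, Oryza_vulgaris, Passer_minor, Saccharomyces_arenarius, Schizosaccharomyces_montanus, Taxidea_australis, Tsuga_sapiens.

23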